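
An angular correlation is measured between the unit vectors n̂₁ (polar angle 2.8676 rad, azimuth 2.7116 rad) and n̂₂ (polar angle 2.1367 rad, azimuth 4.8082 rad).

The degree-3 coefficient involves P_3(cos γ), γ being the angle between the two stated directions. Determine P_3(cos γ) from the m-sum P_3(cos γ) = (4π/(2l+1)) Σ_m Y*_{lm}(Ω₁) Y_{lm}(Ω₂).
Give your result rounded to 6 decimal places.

Term-by-term m-sum for l=3 (normalisation 4π/7 = 1.795196):
  [-3]  conj(Y_{3,-3})(Ω₁) = (-0.002291, 0.007941) ; Y_{3,-3}(Ω₂) = (-0.071137, -0.240638) ; Δ = (0.002074, -0.000014)
  [-2]  conj(Y_{3,-2})(Ω₁) = (-0.046996, 0.054587) ; Y_{3,-2}(Ω₂) = (0.383287, -0.074359) ; Δ = (-0.013954, 0.024417)
  [-1]  conj(Y_{3,-1})(Ω₁) = (-0.288844, 0.132467) ; Y_{3,-1}(Ω₂) = (0.011416, 0.118785) ; Δ = (-0.019033, -0.032798)
  [+0]  conj(Y_{3,0})(Ω₁) = (-0.587003, -0.000000) ; Y_{3,0}(Ω₂) = (0.312652, 0.000000) ; Δ = (-0.183527, -0.000000)
  [+1]  conj(Y_{3,1})(Ω₁) = (0.288844, 0.132467) ; Y_{3,1}(Ω₂) = (-0.011416, 0.118785) ; Δ = (-0.019033, 0.032798)
  [+2]  conj(Y_{3,2})(Ω₁) = (-0.046996, -0.054587) ; Y_{3,2}(Ω₂) = (0.383287, 0.074359) ; Δ = (-0.013954, -0.024417)
  [+3]  conj(Y_{3,3})(Ω₁) = (0.002291, 0.007941) ; Y_{3,3}(Ω₂) = (0.071137, -0.240638) ; Δ = (0.002074, 0.000014)
Accumulated sum (-0.245353, -0.000000); after 4π/(2l+1) scaling, (-0.440456, -0.000000) ⇒ P_3 = -0.440456

-0.440456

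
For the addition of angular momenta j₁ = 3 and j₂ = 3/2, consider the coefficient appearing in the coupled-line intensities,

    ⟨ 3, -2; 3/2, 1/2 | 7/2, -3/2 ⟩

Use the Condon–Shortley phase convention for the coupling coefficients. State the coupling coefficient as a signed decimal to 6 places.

−√(3/7) ≈ -0.654654

triangle: 1!·5!·2!/9! = 240/362880
(j±m)!: 1!·5!·2!·1!·2!·5! = 57600
prefactor² = (2J+1)·Δ·N² = 6400/21
  k=0: +1/(0!·1!·5!·2!·0!·0!) = 1/240
  k=1: −1/(1!·0!·4!·1!·1!·1!) = -1/24
Σ = -3/80  ⇒  CG² = 6400/21·(-3/80)² = 3/7
CG = −√(3/7) = -0.654654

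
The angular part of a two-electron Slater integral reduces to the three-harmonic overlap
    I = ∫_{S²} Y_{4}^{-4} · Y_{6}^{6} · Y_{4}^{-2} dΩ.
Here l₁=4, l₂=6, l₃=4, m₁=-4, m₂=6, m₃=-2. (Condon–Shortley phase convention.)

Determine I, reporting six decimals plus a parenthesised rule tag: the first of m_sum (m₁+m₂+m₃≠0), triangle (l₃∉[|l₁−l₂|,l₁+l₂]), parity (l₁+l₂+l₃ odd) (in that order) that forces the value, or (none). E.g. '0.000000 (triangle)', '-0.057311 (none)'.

Rules hold: Σm=0, L=14 even, 2≤4≤10.
N = 9·13·9 = 1053
Δ = 6!·2!·6!/15! = 1/1261260
Racah Σ t=2..4: t=2:+1/4608 t=3:−1/1296 t=4:+1/4608 = -7/20736
⇒ 3j(4 6 4; 0 0 0)² = 20/1287, sgn -1
Racah Σ t=6..6: t=6:+1/1036800 = 1/1036800
⇒ 3j(4 6 4; -4 6 -2)² = 4/195, sgn +1
4πI² = N·(3j₀)²·(3jₘ)² = 48/143
I = -1·√(0.335664/4π) = -0.16343598
No selection rule forces the value: the integral is nonzero (none).

-0.163436 (none)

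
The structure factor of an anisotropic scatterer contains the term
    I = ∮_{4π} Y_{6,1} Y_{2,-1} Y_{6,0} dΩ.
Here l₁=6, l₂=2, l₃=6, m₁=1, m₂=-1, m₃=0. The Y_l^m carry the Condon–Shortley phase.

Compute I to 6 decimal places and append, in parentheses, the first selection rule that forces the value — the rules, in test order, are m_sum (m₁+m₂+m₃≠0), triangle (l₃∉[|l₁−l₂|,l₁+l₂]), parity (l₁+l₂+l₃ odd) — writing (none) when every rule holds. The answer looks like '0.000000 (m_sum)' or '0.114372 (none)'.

-0.030344 (none)

m-sum 0 ✓  L=14 even ✓  4≤6≤8 ✓
Π(2lᵢ+1) = 13×5×13 = 845
triangle coeff Δ(6,2,6) = 1/90090
Σ_t [0,2]: t=0:+1/69120 t=1:−1/14400 t=2:+1/69120 = -7/172800
(3j)²=14/715 [(6 2 6; 0 0 0)], sign=-1
Σ_t [0,1]: t=0:+1/28800 t=1:−1/34560 = 1/172800
(3j)²=1/1430 [(6 2 6; 1 -1 0)], sign=+1
⇒ 4πI² = 7/605
I = (-1)√(7/605/(4π)) = -0.03034355
No selection rule forces the value: the integral is nonzero (none).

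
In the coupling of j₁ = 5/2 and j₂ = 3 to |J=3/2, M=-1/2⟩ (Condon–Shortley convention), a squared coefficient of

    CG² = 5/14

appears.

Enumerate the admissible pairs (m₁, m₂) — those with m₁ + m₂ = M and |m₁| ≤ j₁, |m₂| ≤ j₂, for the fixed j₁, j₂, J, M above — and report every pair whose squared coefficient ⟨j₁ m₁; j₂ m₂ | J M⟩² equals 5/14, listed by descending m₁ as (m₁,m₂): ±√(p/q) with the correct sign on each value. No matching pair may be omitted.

Admissible pairs with m₁+m₂ = M = -1/2: (-5/2,2), (-3/2,1), (-1/2,0), (1/2,-1), (3/2,-2), (5/2,-3)
  (m₁,m₂)=(5/2,-3): CG² = 5/14, CG = +√(5/14)   ← matches the target
  (m₁,m₂)=(3/2,-2): CG² = 1/21, CG = −√(1/21)
  (m₁,m₂)=(1/2,-1): CG² = 1/105, CG = −√(1/105)
  (m₁,m₂)=(-1/2,0): CG² = 4/35, CG = +√(4/35)
  (m₁,m₂)=(-3/2,1): CG² = 7/30, CG = −√(7/30)
  (m₁,m₂)=(-5/2,2): CG² = 5/21, CG = +√(5/21)
Pairs with CG² = 5/14: (5/2,-3): +√(5/14)

(5/2,-3): +√(5/14)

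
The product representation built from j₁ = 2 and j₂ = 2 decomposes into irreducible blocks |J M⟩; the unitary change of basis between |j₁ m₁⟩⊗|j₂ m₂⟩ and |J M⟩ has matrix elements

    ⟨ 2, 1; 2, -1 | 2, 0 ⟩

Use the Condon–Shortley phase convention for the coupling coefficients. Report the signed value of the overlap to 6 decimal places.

triangle: 2!*2!*2!/7! = 8/5040
(j±m)!: 3!*1!*1!*3!*2!*2! = 144
prefactor² = (2J+1)*Δ*N² = 8/7
  k=0: +1/(0!*2!*1!*1!*1!*1!) = 1/2
  k=1: −1/(1!*1!*0!*0!*2!*2!) = -1/4
Σ = 1/4  ⇒  CG² = 8/7*(1/4)² = 1/14
CG = +√(1/14) = +0.267261

+√(1/14) ≈ +0.267261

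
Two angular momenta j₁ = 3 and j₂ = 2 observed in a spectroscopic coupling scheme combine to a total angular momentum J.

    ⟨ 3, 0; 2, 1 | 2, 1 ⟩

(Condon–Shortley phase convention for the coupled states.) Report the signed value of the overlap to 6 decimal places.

+√(2/7) ≈ +0.534522

j₁+j₂−J=3  J+j₁−j₂=3  J−j₁+j₂=1  j₁+j₂+J+1=8
(j₁±m₁, j₂±m₂, J±M) = (3,3,3,1,3,1)
P² = 81/14
sum k=2..3:
  [2] +1/4 = 1/4
  [3] −1/36 = -1/36
S = 2/9
C² = P²·S² = 2/7 ; C = +0.534522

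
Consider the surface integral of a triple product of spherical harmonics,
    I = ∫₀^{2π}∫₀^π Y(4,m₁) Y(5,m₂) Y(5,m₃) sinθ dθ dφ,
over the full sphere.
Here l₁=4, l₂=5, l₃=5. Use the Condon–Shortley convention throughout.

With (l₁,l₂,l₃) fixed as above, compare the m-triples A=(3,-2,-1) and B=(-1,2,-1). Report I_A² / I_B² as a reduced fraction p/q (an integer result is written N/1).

Same 4,5,5: normalisation and zero-m 3j drop out of the ratio.
A: Δ: 4! 4! 6! / 15! → 1/3153150; sum: t=0:+1/5184 t=1:−1/6912 = 1/20736; 3j²(4 5 5; 3 -2 -1) = Δ·Π!·Σ² = 5/2574  (sign +1)
B: Δ: 4! 4! 6! / 15! → 1/3153150; sum: t=1:−1/103680 t=2:+1/2880 t=3:−1/1152 t=4:+1/5184 = -7/20736; 3j²(4 5 5; -1 2 -1) = Δ·Π!·Σ² = 35/2574  (sign -1)
I_A²/I_B² = (5/2574)/(35/2574) = 1/7

1/7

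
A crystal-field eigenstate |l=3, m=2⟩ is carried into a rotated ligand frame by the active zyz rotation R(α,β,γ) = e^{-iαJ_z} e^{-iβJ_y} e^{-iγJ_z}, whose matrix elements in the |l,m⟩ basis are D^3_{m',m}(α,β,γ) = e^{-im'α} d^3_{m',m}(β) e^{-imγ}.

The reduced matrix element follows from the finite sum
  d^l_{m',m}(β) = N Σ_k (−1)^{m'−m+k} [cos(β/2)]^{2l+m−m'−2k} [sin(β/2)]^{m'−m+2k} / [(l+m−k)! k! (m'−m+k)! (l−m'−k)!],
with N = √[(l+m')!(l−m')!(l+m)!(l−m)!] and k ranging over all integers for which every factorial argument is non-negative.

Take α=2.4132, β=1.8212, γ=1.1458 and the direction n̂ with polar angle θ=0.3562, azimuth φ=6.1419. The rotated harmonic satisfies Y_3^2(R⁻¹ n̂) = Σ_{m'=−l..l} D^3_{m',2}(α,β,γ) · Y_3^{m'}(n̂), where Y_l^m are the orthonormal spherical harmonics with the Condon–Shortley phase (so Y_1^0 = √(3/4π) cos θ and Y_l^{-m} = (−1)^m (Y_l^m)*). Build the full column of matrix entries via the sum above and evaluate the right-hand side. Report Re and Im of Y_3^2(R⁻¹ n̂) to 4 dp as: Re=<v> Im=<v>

Need the full column D^3_{m',2} for m'=−3..3 at α=2.4132, β=1.8212, γ=1.1458.
cos(β/2)=0.613272, sin(β/2)=0.789872
d^3_{-3,2}: single k=5 term ⇒ +0.461862;  D = +0.107816-0.449101i
d^3_{-2,2}: k∈[4..5] ⇒ +0.731986 -0.242851 = +0.489135;  D = -0.401815+0.278922i
d^3_{-1,2}: k∈[3..4] ⇒ +0.718885 -0.596261 = +0.122624;  D = +0.121718+0.014874i
d^3_{0,2}: k∈[2..3] ⇒ +0.483377 -0.801850 = -0.318473;  D = +0.210189+0.239261i
d^3_{1,2}: k∈[1..2] ⇒ +0.216682 -0.718885 = -0.502203;  D = +0.003811-0.502188i
d^3_{2,2}: k∈[0..1] ⇒ +0.053201 -0.441261 = -0.388060;  D = -0.260511+0.287619i
d^3_{3,2}: single k=0 term ⇒ -0.167841;  D = +0.166891-0.017828i
Y_3^{m'}(θ=0.3562,φ=6.1419) and Σ D·Y over m':
  (+0.1078-0.4491i)·(+0.0161+0.0073i)  (-0.4018+0.2789i)·(+0.1119+0.0325i)  (+0.1217+0.0149i)·(+0.3785+0.0538i)  (+0.2102+0.2393i)·(+0.4869+0.0000i)  (+0.0038-0.5022i)·(-0.3785+0.0538i)  (-0.2605+0.2876i)·(+0.1119-0.0325i)  (+0.1669-0.0178i)·(-0.0161+0.0073i)
Y_3^2(R⁻¹ n̂) = +0.101828+0.372755i

Re=0.1018 Im=0.3728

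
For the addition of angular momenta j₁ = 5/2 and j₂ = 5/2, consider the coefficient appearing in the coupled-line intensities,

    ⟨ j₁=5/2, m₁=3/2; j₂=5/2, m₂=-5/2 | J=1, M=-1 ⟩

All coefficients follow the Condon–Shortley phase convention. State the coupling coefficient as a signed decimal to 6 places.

+√(1/7) = +0.377964

triangle: 4!*1!*1!/7! = 24/5040
(j±m)!: 4!*1!*0!*5!*0!*2! = 5760
prefactor² = (2J+1)*Δ*N² = 576/7
  k=0: +1/(0!*4!*1!*0!*0!*1!) = 1/24
Σ = 1/24  ⇒  CG² = 576/7*(1/24)² = 1/7
CG = +√(1/7) = +0.377964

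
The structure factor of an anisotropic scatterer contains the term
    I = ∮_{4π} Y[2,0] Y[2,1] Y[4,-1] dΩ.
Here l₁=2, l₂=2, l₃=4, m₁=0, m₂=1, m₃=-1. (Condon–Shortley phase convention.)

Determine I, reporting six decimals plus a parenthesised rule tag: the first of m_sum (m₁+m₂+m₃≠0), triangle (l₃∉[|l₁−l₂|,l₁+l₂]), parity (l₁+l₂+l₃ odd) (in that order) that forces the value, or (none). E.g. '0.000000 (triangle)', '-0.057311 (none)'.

-0.220728 (none)

m-sum 0 ✓  L=8 even ✓  0≤4≤4 ✓
Π(2lᵢ+1) = 5×5×9 = 225
triangle coeff Δ(2,2,4) = 1/630
Σ_t [0,0]: t=0:+1/16 = 1/16
(3j)²=2/35 [(2 2 4; 0 0 0)], sign=+1
Σ_t [0,0]: t=0:+1/24 = 1/24
(3j)²=1/21 [(2 2 4; 0 1 -1)], sign=-1
⇒ 4πI² = 30/49
I = (-1)√(30/49/(4π)) = -0.22072812
No selection rule forces the value: the integral is nonzero (none).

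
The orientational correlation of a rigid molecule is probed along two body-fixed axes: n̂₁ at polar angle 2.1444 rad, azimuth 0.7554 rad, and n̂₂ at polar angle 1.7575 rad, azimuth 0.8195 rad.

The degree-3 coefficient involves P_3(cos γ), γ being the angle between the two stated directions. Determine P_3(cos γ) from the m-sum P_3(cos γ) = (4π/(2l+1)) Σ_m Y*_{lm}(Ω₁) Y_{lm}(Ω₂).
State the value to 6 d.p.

0.588127

Summing Y*_{l m}(θ₁,φ₁)·Y_{l m}(θ₂,φ₂) over m ∈ [−3, 3]; prefactor 4π/(2·3+1) = 1.795196:
  [-3]  conj(Y_{3,-3})(Ω₁) = -0.158410+0.189835i ; Y_{3,-3}(Ω₂) = -0.307029-0.249857i ; Δ = +0.096068-0.018705i
  [-2]  conj(Y_{3,-2})(Ω₁) = -0.023461-0.390571i ; Y_{3,-2}(Ω₂) = +0.012483+0.182740i ; Δ = +0.071080-0.009163i
  [-1]  conj(Y_{3,-1})(Ω₁) = +0.093358+0.087918i ; Y_{3,-1}(Ω₂) = -0.179422+0.192096i ; Δ = -0.033639+0.002159i
  [+0]  conj(Y_{3,0})(Ω₁) = +0.309350-0.000000i ; Y_{3,0}(Ω₂) = +0.195875+0.000000i ; Δ = +0.060594+0.000000i
  [+1]  conj(Y_{3,1})(Ω₁) = -0.093358+0.087918i ; Y_{3,1}(Ω₂) = +0.179422+0.192096i ; Δ = -0.033639-0.002159i
  [+2]  conj(Y_{3,2})(Ω₁) = -0.023461+0.390571i ; Y_{3,2}(Ω₂) = +0.012483-0.182740i ; Δ = +0.071080+0.009163i
  [+3]  conj(Y_{3,3})(Ω₁) = +0.158410+0.189835i ; Y_{3,3}(Ω₂) = +0.307029-0.249857i ; Δ = +0.096068+0.018705i
Accumulated sum +0.327612+0.000000i; after 4π/(2l+1) scaling, +0.588127+0.000000i ⇒ P_3 = 0.588127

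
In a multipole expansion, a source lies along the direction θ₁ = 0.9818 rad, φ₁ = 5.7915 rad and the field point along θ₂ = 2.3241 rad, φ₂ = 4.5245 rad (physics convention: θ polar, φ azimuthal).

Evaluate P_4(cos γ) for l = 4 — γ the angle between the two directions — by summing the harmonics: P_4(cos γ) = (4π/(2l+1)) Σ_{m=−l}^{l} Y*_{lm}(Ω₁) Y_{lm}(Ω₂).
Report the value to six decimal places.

Addition theorem: P_4(cos γ) = (4π/9) Σ_m Y*_{lm}(Ω₁) Y_{lm}(Ω₂), m = −4…4:
  m=-4: (-0.081587, -0.195173) × (0.091534, 0.085539) = (0.009227, -0.024844)  (running Σ = (0.009227, -0.024844))
  m=-3: (0.038213, -0.397912) × (-0.177547, 0.280897) = (0.104988, 0.081382)  (running Σ = (0.114215, 0.056538))
  m=-2: (0.148727, -0.223370) × (-0.376755, -0.148640) = (-0.089235, 0.062049)  (running Σ = (0.024979, 0.118587))
  m=-1: (-0.161767, 0.086635) × (0.012147, -0.063887) = (0.003570, 0.011387)  (running Σ = (0.028549, 0.129974))
  m=0: (-0.309412, -0.000000) × (-0.356958, 0.000000) = (0.110447, 0.000000)  (running Σ = (0.138996, 0.129974))
  m=1: (0.161767, 0.086635) × (-0.012147, -0.063887) = (0.003570, -0.011387)  (running Σ = (0.142566, 0.118587))
  m=2: (0.148727, 0.223370) × (-0.376755, 0.148640) = (-0.089235, -0.062049)  (running Σ = (0.053331, 0.056538))
  m=3: (-0.038213, -0.397912) × (0.177547, 0.280897) = (0.104988, -0.081382)  (running Σ = (0.158318, -0.024844))
  m=4: (-0.081587, 0.195173) × (0.091534, -0.085539) = (0.009227, 0.024844)  (running Σ = (0.167545, 0.000000))
Σ over m = (0.167545, 0.000000); ×(4π/9) → (0.233938, 0.000000). Real part: 0.233938

0.233938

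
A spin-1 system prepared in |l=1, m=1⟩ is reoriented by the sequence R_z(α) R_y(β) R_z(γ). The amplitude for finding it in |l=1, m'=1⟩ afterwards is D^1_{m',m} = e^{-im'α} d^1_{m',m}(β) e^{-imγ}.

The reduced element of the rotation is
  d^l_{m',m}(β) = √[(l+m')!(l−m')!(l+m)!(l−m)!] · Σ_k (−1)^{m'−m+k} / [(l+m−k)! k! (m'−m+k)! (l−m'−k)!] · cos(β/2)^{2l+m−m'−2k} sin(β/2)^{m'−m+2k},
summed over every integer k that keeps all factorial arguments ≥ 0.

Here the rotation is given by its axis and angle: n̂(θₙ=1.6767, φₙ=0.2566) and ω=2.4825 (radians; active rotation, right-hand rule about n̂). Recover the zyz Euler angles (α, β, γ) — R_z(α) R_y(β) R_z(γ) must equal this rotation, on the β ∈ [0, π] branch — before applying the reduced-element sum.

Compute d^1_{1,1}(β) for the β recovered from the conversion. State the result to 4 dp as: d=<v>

d=0.1147

Axis–angle → zyz. n̂ = (sinθₙcosφₙ, sinθₙsinφₙ, cosθₙ) = (+0.961839, +0.252371, -0.105706), ω = 2.4825.
R = I cosω + sinω [n̂]ₓ + (1−cosω) n̂n̂ᵀ gives
  R = [+0.865950, +0.499373, -0.027496; +0.369905, -0.676506, -0.636797; -0.336601, +0.541264, -0.770541]
β = atan2(√(R₁₃²+R₂₃²), R₃₃) = 2.450486; α = atan2(R₂₃, R₁₃) mod 2π = 4.669237; γ = atan2(R₃₂, −R₃₁) mod 2π = 1.014444
d^1_{1,1}(β=2.4505) via the finite sum:
With c≡cos(β/2)=0.338717 and s≡sin(β/2)=0.940888, N=[2·1·2·1]^{1/2}=2.000000
The bounds max(0,m−m')=0 and min(l+m,l−m')=0 give 1 term
  k=0: (−1)^0·2.0000/(2)·0.3387^2·0.9409^0 = +0.114729
d^1_{1,1}(2.4505) = +0.114729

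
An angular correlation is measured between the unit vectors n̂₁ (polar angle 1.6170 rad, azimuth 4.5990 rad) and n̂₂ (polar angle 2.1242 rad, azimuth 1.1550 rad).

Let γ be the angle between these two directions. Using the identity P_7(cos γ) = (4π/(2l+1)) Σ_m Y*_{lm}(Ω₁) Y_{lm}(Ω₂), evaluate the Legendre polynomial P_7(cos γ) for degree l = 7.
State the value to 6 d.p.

Expand P_7 via completeness: Σ_{m} conj(Y_{7,m}) at Ω₁ times Y_{7,m} at Ω₂ —
  term(m=-7) = +0.041570-0.068406i   from Y*(Ω₁)=+0.353858+0.348015i, Y(Ω₂)=-0.036928-0.156997i
  term(m=-6) = -0.007723+0.031066i   from Y*(Ω₁)=+0.066747-0.054013i, Y(Ω₂)=-0.297510+0.224677i
  term(m=-5) = +0.008829+0.150091i   from Y*(Ω₁)=+0.190577+0.299335i, Y(Ω₂)=+0.370155+0.206168i
  term(m=-4) = -0.004234-0.011208i   from Y*(Ω₁)=+0.090173-0.043955i, Y(Ω₂)=+0.011019-0.118924i
  term(m=-3) = +0.057162+0.073111i   from Y*(Ω₁)=+0.105226+0.297311i, Y(Ω₂)=+0.279005-0.093516i
  term(m=-2) = -0.023325-0.016123i   from Y*(Ω₁)=+0.103751-0.023940i, Y(Ω₂)=-0.179403-0.196793i
  term(m=-1) = +0.055592+0.017343i   from Y*(Ω₁)=+0.034034+0.298866i, Y(Ω₂)=+0.078199-0.177105i
  term(m=+0) = -0.031775+0.000000i   from Y*(Ω₁)=+0.108276-0.000000i, Y(Ω₂)=-0.293463+0.000000i
  term(m=+1) = +0.055592-0.017343i   from Y*(Ω₁)=-0.034034+0.298866i, Y(Ω₂)=-0.078199-0.177105i
  term(m=+2) = -0.023325+0.016123i   from Y*(Ω₁)=+0.103751+0.023940i, Y(Ω₂)=-0.179403+0.196793i
  term(m=+3) = +0.057162-0.073111i   from Y*(Ω₁)=-0.105226+0.297311i, Y(Ω₂)=-0.279005-0.093516i
  term(m=+4) = -0.004234+0.011208i   from Y*(Ω₁)=+0.090173+0.043955i, Y(Ω₂)=+0.011019+0.118924i
  term(m=+5) = +0.008829-0.150091i   from Y*(Ω₁)=-0.190577+0.299335i, Y(Ω₂)=-0.370155+0.206168i
  term(m=+6) = -0.007723-0.031066i   from Y*(Ω₁)=+0.066747+0.054013i, Y(Ω₂)=-0.297510-0.224677i
  term(m=+7) = +0.041570+0.068406i   from Y*(Ω₁)=-0.353858+0.348015i, Y(Ω₂)=+0.036928-0.156997i
Accumulated sum +0.223970+0.000000i; after 4π/(2l+1) scaling, +0.187632+0.000000i ⇒ P_7 = 0.187632

0.187632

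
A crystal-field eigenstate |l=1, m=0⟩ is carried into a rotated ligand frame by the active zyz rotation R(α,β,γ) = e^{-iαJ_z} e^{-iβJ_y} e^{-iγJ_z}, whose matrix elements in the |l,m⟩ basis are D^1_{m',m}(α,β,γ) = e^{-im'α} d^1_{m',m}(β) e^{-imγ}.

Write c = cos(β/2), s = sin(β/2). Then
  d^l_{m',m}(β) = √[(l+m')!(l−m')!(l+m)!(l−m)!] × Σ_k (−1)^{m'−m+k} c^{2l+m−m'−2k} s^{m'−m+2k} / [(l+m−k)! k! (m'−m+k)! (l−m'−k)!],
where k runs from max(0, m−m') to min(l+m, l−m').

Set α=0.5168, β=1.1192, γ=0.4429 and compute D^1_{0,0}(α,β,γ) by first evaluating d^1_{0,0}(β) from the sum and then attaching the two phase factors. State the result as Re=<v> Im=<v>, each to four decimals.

Re=0.4364 Im=0.0000

Split into d^1_{0,0}(β=1.1192) × two z-phases.
c=cos(1.119200/2)=0.847468, s=sin(1.119200/2)=0.530847; N=√[1·1·1·1]=1.000000
The bounds max(0,m−m')=0 and min(l+m,l−m')=1 give 2 terms
  k=0: (−1)^0·1.0000/(1)·0.8475^2·0.5308^0 = +0.718201
  k=1: (−1)^1·1.0000/(1)·0.8475^0·0.5308^2 = -0.281799
d^1_{0,0}(1.1192) = +0.718201 -0.281799 = +0.436402
Attach z-rotation phases: D = e^{-i(0)(0.5168)}·(+0.436402)·e^{-i(0)(0.4429)} = +0.436402+0.000000i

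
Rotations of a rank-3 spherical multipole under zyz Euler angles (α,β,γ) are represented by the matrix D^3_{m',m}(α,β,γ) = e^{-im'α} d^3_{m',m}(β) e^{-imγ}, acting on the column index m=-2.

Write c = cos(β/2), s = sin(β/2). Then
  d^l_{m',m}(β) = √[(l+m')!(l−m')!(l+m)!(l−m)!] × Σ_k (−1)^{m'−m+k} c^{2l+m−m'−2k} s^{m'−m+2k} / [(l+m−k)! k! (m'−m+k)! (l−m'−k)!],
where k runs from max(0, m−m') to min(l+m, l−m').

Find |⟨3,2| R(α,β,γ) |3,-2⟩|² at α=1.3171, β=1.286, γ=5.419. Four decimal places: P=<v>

P=0.1350

Split into d^3_{2,-2}(β=1.2860) × two z-phases.
With c≡cos(β/2)=0.800301 and s≡sin(β/2)=0.599599, N=[120·1·1·120]^{1/2}=120.000000
k: max(0,(-2)−(2))=0 … min(3+(-2),3−(2))=1
  k=0: (−1)^4·120.0000/(24)·0.8003^2·0.5996^4 = +0.413923
  k=1: (−1)^5·120.0000/(120)·0.8003^0·0.5996^6 = -0.046469
d^3_{2,-2}(1.2860) = +0.413923 -0.046469 = +0.367454
|D^3_{2,-2}|² = |d^3_{2,-2}(β)|² = (+0.367454)² = 0.135023 (the z-rotation phases have unit modulus)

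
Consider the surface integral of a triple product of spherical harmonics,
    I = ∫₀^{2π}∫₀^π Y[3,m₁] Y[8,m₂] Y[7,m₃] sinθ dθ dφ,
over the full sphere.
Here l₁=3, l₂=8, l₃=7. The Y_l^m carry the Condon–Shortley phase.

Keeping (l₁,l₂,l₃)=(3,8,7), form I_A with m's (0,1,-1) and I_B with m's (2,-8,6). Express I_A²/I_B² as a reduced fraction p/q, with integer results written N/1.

Shared (l₁,l₂,l₃)=(3,8,7): N and (l;000)² cancel in I_A²/I_B².
A: Δ = 4!·2!·12!/19! = 1/5290740; Racah Σ t=1..3: t=1:−1/11612160 t=2:+1/2419200 t=3:−1/6220800 = 29/174182400; ⇒ 3j(3 8 7; 0 1 -1)² = 841/83980, sgn +1
B: Δ = 4!·2!·12!/19! = 1/5290740; Racah Σ t=0..0: t=0:+1/11496038400 = 1/11496038400; ⇒ 3j(3 8 7; 2 -8 6)² = 65/2907, sgn -1
I_A²/I_B² = (841/83980)/(65/2907) = 7569/16900

7569/16900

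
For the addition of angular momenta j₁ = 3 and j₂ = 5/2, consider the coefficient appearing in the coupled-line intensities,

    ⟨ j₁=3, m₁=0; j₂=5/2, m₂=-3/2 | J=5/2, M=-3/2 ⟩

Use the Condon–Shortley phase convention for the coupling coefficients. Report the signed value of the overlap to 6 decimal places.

j₁+j₂−J=3  J+j₁−j₂=3  J−j₁+j₂=2  j₁+j₂+J+1=9
(j₁±m₁, j₂±m₂, J±M) = (3,3,1,4,1,4)
P² = 864/35
sum k=0..1:
  [0] +1/36 = 1/36
  [1] −1/8 = -1/8
S = -7/72
C² = P²·S² = 7/30 ; C = -0.483046

−√(7/30) ≈ -0.483046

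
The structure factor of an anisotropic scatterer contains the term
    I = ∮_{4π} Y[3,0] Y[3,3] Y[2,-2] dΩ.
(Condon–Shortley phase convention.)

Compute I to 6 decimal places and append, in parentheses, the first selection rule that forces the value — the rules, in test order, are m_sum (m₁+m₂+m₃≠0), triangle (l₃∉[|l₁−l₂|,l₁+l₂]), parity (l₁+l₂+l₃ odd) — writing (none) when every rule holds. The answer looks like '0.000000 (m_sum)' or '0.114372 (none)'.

0.000000 (m_sum)

0 + 3 − 2 = 1 ≠ 0: azimuthal integral kills it; I = 0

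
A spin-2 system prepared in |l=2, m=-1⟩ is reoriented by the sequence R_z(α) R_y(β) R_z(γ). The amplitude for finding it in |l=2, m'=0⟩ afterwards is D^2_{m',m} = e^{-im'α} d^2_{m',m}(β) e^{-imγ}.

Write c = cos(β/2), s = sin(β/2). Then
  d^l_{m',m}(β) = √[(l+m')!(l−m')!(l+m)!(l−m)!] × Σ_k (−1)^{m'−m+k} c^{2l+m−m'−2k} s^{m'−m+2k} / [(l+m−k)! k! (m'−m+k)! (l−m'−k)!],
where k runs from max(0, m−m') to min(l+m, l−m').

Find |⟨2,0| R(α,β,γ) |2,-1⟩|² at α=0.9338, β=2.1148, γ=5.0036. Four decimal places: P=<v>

Split into d^2_{0,-1}(β=2.1148) × two z-phases.
c=cos(2.114800/2)=0.491139, s=sin(2.114800/2)=0.871081; N=√[2·2·1·6]=4.898979
Admissible k: 0..1 (factorial args all ≥0)
  k=0: (−1)^1·4.8990/(2)·0.4911^3·0.8711^1 = -0.252782
  k=1: (−1)^2·4.8990/(2)·0.4911^1·0.8711^3 = +0.795163
d^2_{0,-1}(2.1148) = -0.252782 +0.795163 = +0.542380
|D^2_{0,-1}|² = |d^2_{0,-1}(β)|² = (+0.542380)² = 0.294177 (the z-rotation phases have unit modulus)

P=0.2942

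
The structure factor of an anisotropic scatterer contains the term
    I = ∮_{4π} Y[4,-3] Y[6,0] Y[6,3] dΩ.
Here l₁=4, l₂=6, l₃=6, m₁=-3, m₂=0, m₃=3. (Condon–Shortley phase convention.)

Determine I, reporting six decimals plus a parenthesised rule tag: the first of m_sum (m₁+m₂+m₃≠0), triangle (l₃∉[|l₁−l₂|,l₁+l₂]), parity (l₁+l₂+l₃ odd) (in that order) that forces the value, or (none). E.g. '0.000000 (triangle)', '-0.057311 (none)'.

0.109740 (none)

Checks pass: Σm=0; 16 even; l₃=6∈[2,10].
(2·4+1)(2·6+1)(2·6+1) = 1521
Δ: 4! 4! 8! / 17! → 1/15315300
sum: t=0:+1/829440 t=1:−1/25920 t=2:+1/9216 t=3:−1/25920 t=4:+1/829440 = 7/207360
3j²(4 6 6; 0 0 0) = Δ·Π!·Σ² = 28/2431  (sign +1)
sum: t=3:−1/103680 t=4:+1/207360 = -1/207360
3j²(4 6 6; -3 0 3) = Δ·Π!·Σ² = 21/2431  (sign +1)
combine: 4πI² = 1521·28/2431·21/2431 = 5292/34969
take √, sign +1: I = 0.10973960
No selection rule forces the value: the integral is nonzero (none).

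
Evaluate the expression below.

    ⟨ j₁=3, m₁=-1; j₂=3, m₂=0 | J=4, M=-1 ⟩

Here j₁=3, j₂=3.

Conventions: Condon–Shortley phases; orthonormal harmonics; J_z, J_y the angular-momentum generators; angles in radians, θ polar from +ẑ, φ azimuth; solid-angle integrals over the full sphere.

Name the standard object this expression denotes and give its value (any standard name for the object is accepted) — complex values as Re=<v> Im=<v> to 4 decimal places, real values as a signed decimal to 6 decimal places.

Clebsch–Gordan coefficient, −√(15/154) ≈ -0.312094

This is a Clebsch–Gordan (vector-coupling) coefficient.
√[9·2!4!4!/11! · 2!4!3!3!3!5!] = √(124416/385)
  +(−1)^0/∏(0,2,4,3,0,1)! = 1/288  (running 1/288)
  +(−1)^1/∏(1,1,3,2,1,2)! = -1/24  (running -11/288)
  +(−1)^2/∏(2,0,2,1,2,3)! = 1/48  (running -5/288)
⟨..|..⟩ = √(124416/385)·(-5/288) = -0.312094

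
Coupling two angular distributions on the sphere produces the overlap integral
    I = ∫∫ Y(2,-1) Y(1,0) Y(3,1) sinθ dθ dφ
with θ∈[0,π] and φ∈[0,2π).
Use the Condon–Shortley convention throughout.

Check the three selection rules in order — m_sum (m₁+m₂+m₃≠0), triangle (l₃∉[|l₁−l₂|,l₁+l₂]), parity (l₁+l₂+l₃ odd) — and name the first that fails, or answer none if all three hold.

none

azimuthal sum: -1 + 0 + 1 = 0  ✓
1 ≤ 3 ≤ 3 (triangle on l)  ✓
L = 2 + 1 + 3 = 6 (even)  ✓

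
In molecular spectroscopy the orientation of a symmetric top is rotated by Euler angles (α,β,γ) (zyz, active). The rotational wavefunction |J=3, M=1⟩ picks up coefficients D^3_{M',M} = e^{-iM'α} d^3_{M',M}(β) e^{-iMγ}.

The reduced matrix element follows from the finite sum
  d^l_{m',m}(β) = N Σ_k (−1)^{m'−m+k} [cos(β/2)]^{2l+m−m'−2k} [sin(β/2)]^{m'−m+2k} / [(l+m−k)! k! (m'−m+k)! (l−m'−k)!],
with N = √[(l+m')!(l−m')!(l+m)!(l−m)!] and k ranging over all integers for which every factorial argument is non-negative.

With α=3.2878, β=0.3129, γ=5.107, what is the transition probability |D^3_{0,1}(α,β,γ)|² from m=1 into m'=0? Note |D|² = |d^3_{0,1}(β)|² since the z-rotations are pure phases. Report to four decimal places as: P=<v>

P=0.2209

D^3_{0,1}(3.2878,0.3129,5.1070) = e^{-i·0·3.2878}·d^3_{0,1}(0.3129)·e^{-i·1·5.1070}. Compute d first:
With c≡cos(β/2)=0.987787 and s≡sin(β/2)=0.155813, N=[6·6·24·2]^{1/2}=41.569219
Admissible k: 1..3 (factorial args all ≥0)
  k=1: (−1)^0·41.5692/(12)·0.9878^5·0.1558^1 = +0.507585
  k=2: (−1)^1·41.5692/(4)·0.9878^3·0.1558^3 = -0.037889
  k=3: (−1)^2·41.5692/(12)·0.9878^1·0.1558^5 = +0.000314
d^3_{0,1}(0.3129) = +0.507585 -0.037889 +0.000314 = +0.470011
|D^3_{0,1}|² = |d^3_{0,1}(β)|² = (+0.470011)² = 0.220910 (the z-rotation phases have unit modulus)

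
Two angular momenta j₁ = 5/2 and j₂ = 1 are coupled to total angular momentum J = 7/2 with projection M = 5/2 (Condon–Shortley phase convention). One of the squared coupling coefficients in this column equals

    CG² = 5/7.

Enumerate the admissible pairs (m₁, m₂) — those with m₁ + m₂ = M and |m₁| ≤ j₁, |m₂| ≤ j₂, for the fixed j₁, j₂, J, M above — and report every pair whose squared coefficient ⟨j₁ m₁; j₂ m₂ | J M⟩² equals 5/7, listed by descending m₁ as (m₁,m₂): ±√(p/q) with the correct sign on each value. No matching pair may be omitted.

(3/2,1): +√(5/7)

Admissible pairs with m₁+m₂ = M = 5/2: (3/2,1), (5/2,0)
  (m₁,m₂)=(5/2,0): CG² = 2/7, CG = +√(2/7)
  (m₁,m₂)=(3/2,1): CG² = 5/7, CG = +√(5/7)   ← matches the target
Pairs with CG² = 5/7: (3/2,1): +√(5/7)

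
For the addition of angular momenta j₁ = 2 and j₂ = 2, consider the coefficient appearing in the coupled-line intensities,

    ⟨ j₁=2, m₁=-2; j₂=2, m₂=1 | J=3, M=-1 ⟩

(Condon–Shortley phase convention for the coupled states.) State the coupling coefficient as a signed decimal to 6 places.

√[7·1!3!3!/8! · 0!4!3!1!2!4!] = √(216/5)
  +(−1)^1/∏(1,0,3,2,0,1)! = -1/12  (running -1/12)
⟨..|..⟩ = √(216/5)·(-1/12) = -0.547723

−√(3/10) = -0.547723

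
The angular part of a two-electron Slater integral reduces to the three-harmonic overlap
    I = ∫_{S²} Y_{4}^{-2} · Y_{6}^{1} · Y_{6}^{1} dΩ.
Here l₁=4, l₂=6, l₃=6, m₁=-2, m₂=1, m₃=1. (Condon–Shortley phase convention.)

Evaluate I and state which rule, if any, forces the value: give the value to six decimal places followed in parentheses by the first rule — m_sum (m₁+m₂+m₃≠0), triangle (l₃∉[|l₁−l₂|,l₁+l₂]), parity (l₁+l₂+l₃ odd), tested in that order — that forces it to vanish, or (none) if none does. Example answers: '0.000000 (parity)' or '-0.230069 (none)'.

m-sum 0 ✓  L=16 even ✓  2≤6≤10 ✓
Π(2lᵢ+1) = 9×13×13 = 1521
triangle coeff Δ(4,6,6) = 1/15315300
Σ_t [0,4]: t=0:+1/829440 t=1:−1/25920 t=2:+1/9216 t=3:−1/25920 t=4:+1/829440 = 7/207360
(3j)²=28/2431 [(4 6 6; 0 0 0)], sign=+1
Σ_t [2,4]: t=2:+1/69120 t=3:−1/20736 t=4:+1/69120 = -1/51840
(3j)²=280/21879 [(4 6 6; -2 1 1)], sign=+1
⇒ 4πI² = 7840/34969
I = (+1)√(7840/34969/(4π)) = 0.13357079
No selection rule forces the value: the integral is nonzero (none).

0.133571 (none)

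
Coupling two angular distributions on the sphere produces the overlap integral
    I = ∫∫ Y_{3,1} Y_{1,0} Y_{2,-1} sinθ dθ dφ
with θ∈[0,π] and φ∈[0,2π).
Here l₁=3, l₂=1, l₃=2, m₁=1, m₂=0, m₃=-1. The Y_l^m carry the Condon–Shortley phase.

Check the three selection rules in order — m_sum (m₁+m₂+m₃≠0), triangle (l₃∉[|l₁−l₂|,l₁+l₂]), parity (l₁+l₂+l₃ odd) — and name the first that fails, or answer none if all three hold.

none

azimuthal sum: 1 + 0 − 1 = 0  ✓
2 ≤ 2 ≤ 4 (triangle on l)  ✓
L = 3 + 1 + 2 = 6 (even)  ✓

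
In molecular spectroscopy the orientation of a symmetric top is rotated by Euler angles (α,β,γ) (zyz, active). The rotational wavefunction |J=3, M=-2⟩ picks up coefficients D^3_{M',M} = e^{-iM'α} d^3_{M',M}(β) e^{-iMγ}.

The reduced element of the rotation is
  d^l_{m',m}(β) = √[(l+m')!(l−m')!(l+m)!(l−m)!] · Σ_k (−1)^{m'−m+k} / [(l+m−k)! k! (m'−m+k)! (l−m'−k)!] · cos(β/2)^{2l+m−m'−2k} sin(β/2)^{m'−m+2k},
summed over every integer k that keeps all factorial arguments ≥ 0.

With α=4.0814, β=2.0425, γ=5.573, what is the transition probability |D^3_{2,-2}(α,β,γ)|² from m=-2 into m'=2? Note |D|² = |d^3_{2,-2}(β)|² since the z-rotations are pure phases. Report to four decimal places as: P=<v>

P=0.1134

First d^3_{2,-2}(β=2.0425), then the phase factors e^{-i(2)α} and e^{-i(-2)γ}:
c=cos(2.042500/2)=0.522300, s=sin(2.042500/2)=0.852762; N=√[120·1·1·120]=120.000000
The bounds max(0,m−m')=0 and min(l+m,l−m')=1 give 2 terms
  k=0: (−1)^4·120.0000/(24)·0.5223^2·0.8528^4 = +0.721309
  k=1: (−1)^5·120.0000/(120)·0.5223^0·0.8528^6 = -0.384561
d^3_{2,-2}(2.0425) = +0.721309 -0.384561 = +0.336747
|D^3_{2,-2}|² = |d^3_{2,-2}(β)|² = (+0.336747)² = 0.113399 (the z-rotation phases have unit modulus)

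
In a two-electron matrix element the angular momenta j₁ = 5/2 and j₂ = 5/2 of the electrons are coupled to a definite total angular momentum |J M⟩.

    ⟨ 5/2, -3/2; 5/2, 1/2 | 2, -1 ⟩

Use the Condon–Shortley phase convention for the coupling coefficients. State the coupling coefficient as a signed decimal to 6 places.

+0.377964  (= +√(1/7))

√[5·3!2!2!/8! · 1!4!3!2!1!3!] = √(36/7)
  +(−1)^2/∏(2,1,2,1,0,1)! = 1/4  (running 1/4)
  +(−1)^3/∏(3,0,1,0,1,2)! = -1/12  (running 1/6)
⟨..|..⟩ = √(36/7)·(1/6) = +0.377964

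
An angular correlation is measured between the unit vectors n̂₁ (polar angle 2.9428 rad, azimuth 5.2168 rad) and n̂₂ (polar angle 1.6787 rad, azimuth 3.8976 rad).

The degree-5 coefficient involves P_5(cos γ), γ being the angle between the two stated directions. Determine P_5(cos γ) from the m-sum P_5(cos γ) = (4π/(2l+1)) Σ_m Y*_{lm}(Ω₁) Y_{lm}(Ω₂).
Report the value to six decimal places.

Term-by-term m-sum for l=5 (normalisation 4π/11 = 1.142397):
  m=-5: Y*=+0.000081+0.000114i  Y=+0.361996-0.268648i  product +0.000060+0.000019i
  m=-4: Y*=+0.000946-0.001974i  Y=+0.153354+0.018112i  product +0.000181-0.000286i
  m=-3: Y*=-0.020347+0.001173i  Y=-0.195491-0.233406i  product +0.004251+0.004520i
  m=-2: Y*=+0.065014+0.103245i  Y=+0.010229-0.173823i  product +0.018611-0.010245i
  m=-1: Y*=+0.212145-0.384290i  Y=-0.194712+0.183590i  product +0.029245+0.113774i
  m=+0: Y*=-0.677769-0.000000i  Y=-0.178805+0.000000i  product +0.121188+0.000000i
  m=+1: Y*=-0.212145-0.384290i  Y=+0.194712+0.183590i  product +0.029245-0.113774i
  m=+2: Y*=+0.065014-0.103245i  Y=+0.010229+0.173823i  product +0.018611+0.010245i
  m=+3: Y*=+0.020347+0.001173i  Y=+0.195491-0.233406i  product +0.004251-0.004520i
  m=+4: Y*=+0.000946+0.001974i  Y=+0.153354-0.018112i  product +0.000181+0.000286i
  m=+5: Y*=-0.000081+0.000114i  Y=-0.361996-0.268648i  product +0.000060-0.000019i
Total Σ_m = +0.225884+0.000000i. Multiply by 1.142397: +0.258050+0.000000i. P_5(cos γ) = 0.258050

0.258050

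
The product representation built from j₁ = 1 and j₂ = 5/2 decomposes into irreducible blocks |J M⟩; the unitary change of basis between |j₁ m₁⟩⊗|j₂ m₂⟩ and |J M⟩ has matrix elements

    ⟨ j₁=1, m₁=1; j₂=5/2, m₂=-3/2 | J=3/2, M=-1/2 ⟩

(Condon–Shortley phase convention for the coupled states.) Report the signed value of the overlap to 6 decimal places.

triangle: 2!·0!·3!/6! = 12/720
(j±m)!: 2!·0!·1!·4!·1!·2! = 96
prefactor² = (2J+1)·Δ·N² = 32/5
  k=0: +1/(0!·2!·0!·1!·0!·2!) = 1/4
Σ = 1/4  ⇒  CG² = 32/5·(1/4)² = 2/5
CG = +√(2/5) = +0.632456

+0.632456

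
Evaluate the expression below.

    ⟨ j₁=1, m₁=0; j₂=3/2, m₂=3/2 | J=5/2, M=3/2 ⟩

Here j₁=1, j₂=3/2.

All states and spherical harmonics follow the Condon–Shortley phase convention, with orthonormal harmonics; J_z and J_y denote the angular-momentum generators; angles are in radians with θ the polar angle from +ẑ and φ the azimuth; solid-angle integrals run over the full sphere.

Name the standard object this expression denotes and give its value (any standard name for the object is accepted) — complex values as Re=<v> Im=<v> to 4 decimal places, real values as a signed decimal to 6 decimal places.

This is a Clebsch–Gordan (vector-coupling) coefficient.
√[6·0!2!3!/6! · 1!1!3!0!4!1!] = √(72/5)
  +(−1)^0/∏(0,0,1,3,1,0)! = 1/6  (running 1/6)
⟨..|..⟩ = √(72/5)·(1/6) = +0.632456

Clebsch–Gordan coefficient, +√(2/5) ≈ +0.632456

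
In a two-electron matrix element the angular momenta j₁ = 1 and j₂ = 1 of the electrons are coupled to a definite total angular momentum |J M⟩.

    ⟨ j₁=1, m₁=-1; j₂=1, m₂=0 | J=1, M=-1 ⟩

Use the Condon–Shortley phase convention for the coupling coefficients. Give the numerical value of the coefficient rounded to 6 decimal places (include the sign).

−√(1/2) ≈ -0.707107

√[3·1!1!1!/4! · 0!2!1!1!0!2!] = √(1/2)
  +(−1)^1/∏(1,0,1,0,0,1)! = -1  (running -1)
⟨..|..⟩ = √(1/2)·(-1) = -0.707107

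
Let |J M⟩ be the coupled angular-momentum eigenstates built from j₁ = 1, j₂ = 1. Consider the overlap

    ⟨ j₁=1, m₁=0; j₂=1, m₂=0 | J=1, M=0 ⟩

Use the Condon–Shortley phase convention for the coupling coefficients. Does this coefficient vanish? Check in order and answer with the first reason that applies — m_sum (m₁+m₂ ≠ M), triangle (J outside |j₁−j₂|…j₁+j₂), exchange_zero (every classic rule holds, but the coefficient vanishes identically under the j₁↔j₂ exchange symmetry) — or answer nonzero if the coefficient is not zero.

exchange_zero

m-sum: m₁+m₂ = 0+0 = 0, M = 0  ✓
triangle: |j₁−j₂| = 0 ≤ J = 1 ≤ j₁+j₂ = 2  ✓
exchange: j₁=j₂ and m₁=m₂, and (−1)^(j₁+j₂−J) = (−1)^1 = −1 forces ⟨j₁m₁;j₂m₂|JM⟩ = −⟨j₂m₂;j₁m₁|JM⟩ = −⟨j₁m₁;j₂m₂|JM⟩ ⇒ the coefficient vanishes identically
Racah sum check: Σ_k collapses to 0 ⇒ CG = 0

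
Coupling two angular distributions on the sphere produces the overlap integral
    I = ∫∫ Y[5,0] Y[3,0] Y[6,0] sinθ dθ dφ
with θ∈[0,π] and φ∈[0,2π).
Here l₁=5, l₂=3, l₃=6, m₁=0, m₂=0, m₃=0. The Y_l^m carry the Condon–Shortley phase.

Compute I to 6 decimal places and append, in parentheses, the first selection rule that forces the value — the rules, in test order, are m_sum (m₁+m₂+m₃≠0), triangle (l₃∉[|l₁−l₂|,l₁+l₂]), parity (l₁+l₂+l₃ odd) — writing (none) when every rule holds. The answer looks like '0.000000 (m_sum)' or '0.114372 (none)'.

0.145631 (none)

Rules hold: Σm=0, L=14 even, 2≤6≤8.
N = 11·7·13 = 1001
Δ = 2!·8!·4!/15! = 1/675675
Racah Σ t=0..2: t=0:+1/8640 t=1:−1/2304 t=2:+1/8640 = -7/34560
⇒ 3j(5 3 6; 0 0 0)² = 7/429, sgn -1
(m-triple is (0,0,0) — same symbol as above.)
4πI² = N·(3j₀)²·(3jₘ)² = 343/1287
I = +1·√(0.266511/4π) = 0.14563067
No selection rule forces the value: the integral is nonzero (none).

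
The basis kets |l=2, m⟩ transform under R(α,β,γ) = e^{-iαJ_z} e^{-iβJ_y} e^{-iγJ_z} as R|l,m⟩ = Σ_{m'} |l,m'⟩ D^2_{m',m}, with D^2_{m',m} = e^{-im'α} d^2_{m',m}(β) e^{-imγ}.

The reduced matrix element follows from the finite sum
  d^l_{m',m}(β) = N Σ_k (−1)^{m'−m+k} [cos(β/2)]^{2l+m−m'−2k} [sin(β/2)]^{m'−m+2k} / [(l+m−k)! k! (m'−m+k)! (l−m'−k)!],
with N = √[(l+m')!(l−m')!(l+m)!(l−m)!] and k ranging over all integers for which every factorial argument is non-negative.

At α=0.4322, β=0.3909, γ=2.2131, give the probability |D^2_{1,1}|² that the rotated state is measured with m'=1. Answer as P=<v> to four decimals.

P=0.6677

D^2_{1,1}(0.4322,0.3909,2.2131) = e^{-i·1·0.4322}·d^2_{1,1}(0.3909)·e^{-i·1·2.2131}. Compute d first:
c=cos(0.390900/2)=0.980960, s=sin(0.390900/2)=0.194208; N=√[6·1·6·1]=6.000000
The bounds max(0,m−m')=0 and min(l+m,l−m')=1 give 2 terms
  k=0: (−1)^0·6.0000/(6)·0.9810^4·0.1942^0 = +0.925989
  k=1: (−1)^1·6.0000/(2)·0.9810^2·0.1942^2 = -0.108883
d^2_{1,1}(0.3909) = +0.925989 -0.108883 = +0.817106
|D^2_{1,1}|² = |d^2_{1,1}(β)|² = (+0.817106)² = 0.667663 (the z-rotation phases have unit modulus)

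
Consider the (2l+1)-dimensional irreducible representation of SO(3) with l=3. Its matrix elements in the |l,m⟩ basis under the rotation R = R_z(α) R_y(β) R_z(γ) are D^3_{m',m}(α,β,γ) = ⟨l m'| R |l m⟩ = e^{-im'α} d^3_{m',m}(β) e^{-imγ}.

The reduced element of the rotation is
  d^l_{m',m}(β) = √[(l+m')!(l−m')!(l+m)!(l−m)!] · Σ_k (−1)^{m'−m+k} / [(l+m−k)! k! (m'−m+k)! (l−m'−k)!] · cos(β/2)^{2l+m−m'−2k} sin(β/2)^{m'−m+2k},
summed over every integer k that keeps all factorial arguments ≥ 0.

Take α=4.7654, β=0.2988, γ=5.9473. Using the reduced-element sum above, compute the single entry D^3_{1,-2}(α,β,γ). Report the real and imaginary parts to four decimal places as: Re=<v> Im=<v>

Re=-0.0132 Im=-0.0149

First d^3_{1,-2}(β=0.2988), then the phase factors e^{-i(1)α} and e^{-i(-2)γ}:
c=cos(0.298800/2)=0.988861, s=sin(0.298800/2)=0.148845; N=√[24·2·1·120]=75.894664
The bounds max(0,m−m')=0 and min(l+m,l−m')=1 give 2 terms
  k=0: (−1)^3·75.8947/(12)·0.9889^3·0.1488^3 = -0.020167
  k=1: (−1)^4·75.8947/(24)·0.9889^1·0.1488^5 = +0.000228
d^3_{1,-2}(0.2988) = -0.020167 +0.000228 = -0.019938
Attach z-rotation phases: D = e^{-i(1)(4.7654)}·(-0.019938)·e^{-i(-2)(5.9473)} = -0.013219-0.014927i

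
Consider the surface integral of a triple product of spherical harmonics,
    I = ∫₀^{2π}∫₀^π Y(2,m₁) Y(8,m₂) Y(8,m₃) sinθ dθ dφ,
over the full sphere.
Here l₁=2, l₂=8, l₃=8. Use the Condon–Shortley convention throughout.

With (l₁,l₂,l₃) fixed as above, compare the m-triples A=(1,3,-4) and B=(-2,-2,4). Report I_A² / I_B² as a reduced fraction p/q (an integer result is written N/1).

Shared (l₁,l₂,l₃)=(2,8,8): N and (l;000)² cancel in I_A²/I_B².
A: Δ = 2!·2!·14!/19! = 1/348840; Racah Σ t=0..1: t=0:+1/479001600 t=1:−1/174182400 = -1/273715200; ⇒ 3j(2 8 8; 1 3 -4)² = 49/3876, sgn -1
B: Δ = 2!·2!·14!/19! = 1/348840; Racah Σ t=2..2: t=2:+1/348364800 = 1/348364800; ⇒ 3j(2 8 8; -2 -2 4)² = 11/646, sgn +1
I_A²/I_B² = (49/3876)/(11/646) = 49/66

49/66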